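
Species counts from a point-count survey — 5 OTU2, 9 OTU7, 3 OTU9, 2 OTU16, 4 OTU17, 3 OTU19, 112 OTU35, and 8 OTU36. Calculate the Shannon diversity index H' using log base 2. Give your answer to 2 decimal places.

Total N = 5+9+3+2+4+3+112+8 = 146, so the proportions are 0.0342, 0.0616, 0.0205, 0.0137, 0.0274, 0.0205, 0.7671, 0.0548 (working shown to 4 dp, full precision carried).
Each pᵢ log₂ pᵢ term: 0.0342×(-4.8679)=-0.1667, 0.0616×(-4.0199)=-0.2478, 0.0205×(-5.6049)=-0.1152, 0.0137×(-6.1898)=-0.0848, 0.0274×(-5.1898)=-0.1422, 0.0205×(-5.6049)=-0.1152, 0.7671×(-0.3825)=-0.2934, 0.0548×(-4.1898)=-0.2296.
Sum = -1.3948, so H' = 1.39.

1.39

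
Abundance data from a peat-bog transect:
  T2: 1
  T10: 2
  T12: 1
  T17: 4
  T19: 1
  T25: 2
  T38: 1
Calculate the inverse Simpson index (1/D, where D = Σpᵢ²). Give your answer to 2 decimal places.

5.14

Total N = 1+2+1+4+1+2+1 = 12, so the proportions are 0.083333, 0.166667, 0.083333, 0.333333, 0.083333, 0.166667, 0.083333 (working shown to 6 dp, full precision carried).
D = 0.083333² + 0.166667² + 0.083333² + 0.333333² + 0.083333² + 0.166667² + 0.083333² = 0.006944 + 0.027778 + 0.006944 + 0.111111 + 0.006944 + 0.027778 + 0.006944 = 0.194444.
So 1/D = 5.1429, i.e. 5.14 to 2 decimal places.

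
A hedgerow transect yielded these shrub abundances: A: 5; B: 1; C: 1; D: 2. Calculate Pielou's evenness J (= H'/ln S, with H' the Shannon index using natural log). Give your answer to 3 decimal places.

0.829

Total N = 5+1+1+2 = 9, so the proportions are 0.55556, 0.11111, 0.11111, 0.22222 (working shown to 5 dp, full precision carried).
H' = −Σ pᵢ ln pᵢ = −((-0.32655) + (-0.24414) + (-0.24414) + (-0.33424)) = 1.14906.
With S = 4 species, ln S = 1.38629, so J = 1.14906/1.38629 = 0.82887, i.e. 0.829 to 3 decimal places.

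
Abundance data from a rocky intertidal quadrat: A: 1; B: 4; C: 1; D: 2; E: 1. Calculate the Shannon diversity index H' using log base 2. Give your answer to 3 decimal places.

Total N = 1+4+1+2+1 = 9, so the proportions are 0.11111, 0.44444, 0.11111, 0.22222, 0.11111 (working shown to 5 dp, full precision carried).
Each pᵢ log₂ pᵢ term: 0.11111×(-3.16993)=-0.35221, 0.44444×(-1.16993)=-0.51997, 0.11111×(-3.16993)=-0.35221, 0.22222×(-2.16993)=-0.48221, 0.11111×(-3.16993)=-0.35221.
Sum = -2.05881, so H' = 2.059.

2.059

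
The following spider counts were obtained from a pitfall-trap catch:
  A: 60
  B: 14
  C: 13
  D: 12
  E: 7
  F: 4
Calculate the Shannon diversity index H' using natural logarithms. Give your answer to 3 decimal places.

Total N = 60+14+13+12+7+4 = 110, so the proportions are 0.54545, 0.12727, 0.11818, 0.10909, 0.06364, 0.03636 (working shown to 5 dp, full precision carried).
Each pᵢ ln pᵢ term: 0.54545×(-0.60614)=-0.33062, 0.12727×(-2.06142)=-0.26236, 0.11818×(-2.13553)=-0.25238, 0.10909×(-2.21557)=-0.24170, 0.06364×(-2.75457)=-0.17529, 0.03636×(-3.31419)=-0.12052.
Sum = -1.38287, so H' = 1.383.

1.383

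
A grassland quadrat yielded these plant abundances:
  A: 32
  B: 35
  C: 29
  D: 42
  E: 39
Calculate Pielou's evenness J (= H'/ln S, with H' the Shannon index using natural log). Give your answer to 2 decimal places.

Total N = 32+35+29+42+39 = 177, so the proportions are 0.1808, 0.1977, 0.1638, 0.2373, 0.2203 (working shown to 4 dp, full precision carried).
H' = −Σ pᵢ ln pᵢ = −((-0.3092) + (-0.3205) + (-0.2964) + (-0.3413) + (-0.3333)) = 1.6007.
With S = 5 species, ln S = 1.6094, so J = 1.6007/1.6094 = 0.9946, i.e. 0.99 to 2 decimal places.

0.99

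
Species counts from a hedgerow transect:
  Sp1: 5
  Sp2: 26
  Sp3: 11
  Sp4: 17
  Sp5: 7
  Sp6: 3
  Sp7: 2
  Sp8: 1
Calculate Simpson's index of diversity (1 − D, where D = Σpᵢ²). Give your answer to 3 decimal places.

Total N = 5+26+11+17+7+3+2+1 = 72, so the proportions are 0.06944, 0.36111, 0.15278, 0.23611, 0.09722, 0.04167, 0.02778, 0.01389 (working shown to 5 dp, full precision carried).
D = 0.06944² + 0.36111² + 0.15278² + 0.23611² + 0.09722² + 0.04167² + 0.02778² + 0.01389² = 0.00482 + 0.13040 + 0.02334 + 0.05575 + 0.00945 + 0.00174 + 0.00077 + 0.00019 = 0.22647.
So 1 − D = 0.77353, i.e. 0.774 to 3 decimal places.

0.774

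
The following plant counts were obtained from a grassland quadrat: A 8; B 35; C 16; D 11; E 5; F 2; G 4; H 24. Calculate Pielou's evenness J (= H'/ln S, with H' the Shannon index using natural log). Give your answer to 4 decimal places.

0.8501

Total N = 8+35+16+11+5+2+4+24 = 105, so the proportions are 0.07619, 0.333333, 0.152381, 0.104762, 0.047619, 0.019048, 0.038095, 0.228571 (working shown to 6 dp, full precision carried).
H' = −Σ pᵢ ln pᵢ = −((-0.196154) + (-0.366204) + (-0.286685) + (-0.236350) + (-0.144977) + (-0.075444) + (-0.124483) + (-0.337350)) = 1.767647.
With S = 8 species, ln S = 2.079442, so J = 1.767647/2.079442 = 0.850058, i.e. 0.8501 to 4 decimal places.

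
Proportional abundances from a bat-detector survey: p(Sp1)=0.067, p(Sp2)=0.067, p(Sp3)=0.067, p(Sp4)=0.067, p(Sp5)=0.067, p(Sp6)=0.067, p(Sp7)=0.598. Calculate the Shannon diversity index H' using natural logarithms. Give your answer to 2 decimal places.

1.39

Each pᵢ ln pᵢ term (working shown to 4 dp, full precision carried): 0.067×(-2.7031)=-0.1811, 0.067×(-2.7031)=-0.1811, 0.067×(-2.7031)=-0.1811, 0.067×(-2.7031)=-0.1811, 0.067×(-2.7031)=-0.1811, 0.067×(-2.7031)=-0.1811, 0.598×(-0.5142)=-0.3075.
Sum = -1.3941, so H' = 1.39.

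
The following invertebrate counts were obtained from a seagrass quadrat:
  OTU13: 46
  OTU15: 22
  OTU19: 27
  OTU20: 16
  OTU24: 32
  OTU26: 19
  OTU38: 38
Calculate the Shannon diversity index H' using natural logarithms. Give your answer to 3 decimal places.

1.886

Total N = 46+22+27+16+32+19+38 = 200, so the proportions are 0.23, 0.11, 0.135, 0.08, 0.16, 0.095, 0.19 (working shown to 5 dp, full precision carried).
Each pᵢ ln pᵢ term: 0.23×(-1.46968)=-0.33803, 0.11×(-2.20727)=-0.24280, 0.135×(-2.00248)=-0.27033, 0.08×(-2.52573)=-0.20206, 0.16×(-1.83258)=-0.29321, 0.095×(-2.35388)=-0.22362, 0.19×(-1.66073)=-0.31554.
Sum = -1.88559, so H' = 1.886.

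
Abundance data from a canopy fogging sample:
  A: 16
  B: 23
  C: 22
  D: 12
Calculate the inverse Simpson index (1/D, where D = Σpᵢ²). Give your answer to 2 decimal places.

Total N = 16+23+22+12 = 73, so the proportions are 0.219178, 0.315068, 0.30137, 0.164384 (working shown to 6 dp, full precision carried).
D = 0.219178² + 0.315068² + 0.30137² + 0.164384² = 0.048039 + 0.099268 + 0.090824 + 0.027022 = 0.265153.
So 1/D = 3.7714, i.e. 3.77 to 2 decimal places.

3.77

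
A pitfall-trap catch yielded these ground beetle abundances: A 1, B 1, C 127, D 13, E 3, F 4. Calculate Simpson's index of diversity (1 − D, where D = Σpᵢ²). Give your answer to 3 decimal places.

Total N = 1+1+127+13+3+4 = 149, so the proportions are 0.00671, 0.00671, 0.85235, 0.08725, 0.02013, 0.02685 (working shown to 5 dp, full precision carried).
D = 0.00671² + 0.00671² + 0.85235² + 0.08725² + 0.02013² + 0.02685² = 0.00005 + 0.00005 + 0.72650 + 0.00761 + 0.00041 + 0.00072 = 0.73533.
So 1 − D = 0.26467, i.e. 0.265 to 3 decimal places.

0.265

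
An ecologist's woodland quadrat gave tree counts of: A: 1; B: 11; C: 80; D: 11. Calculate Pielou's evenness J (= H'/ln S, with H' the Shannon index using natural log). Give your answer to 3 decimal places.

0.519

Total N = 1+11+80+11 = 103, so the proportions are 0.00971, 0.1068, 0.7767, 0.1068 (working shown to 5 dp, full precision carried).
H' = −Σ pᵢ ln pᵢ = −((-0.04500) + (-0.23889) + (-0.19627) + (-0.23889)) = 0.71904.
With S = 4 species, ln S = 1.38629, so J = 0.71904/1.38629 = 0.51868, i.e. 0.519 to 3 decimal places.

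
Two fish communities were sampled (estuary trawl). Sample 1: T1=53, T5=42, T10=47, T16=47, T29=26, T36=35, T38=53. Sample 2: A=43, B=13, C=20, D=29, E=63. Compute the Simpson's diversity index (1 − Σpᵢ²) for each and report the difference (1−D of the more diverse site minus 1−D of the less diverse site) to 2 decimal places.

Sample 1: N=303, proportions 0.1749, 0.1386, 0.1551, 0.1551, 0.0858, 0.1155, 0.1749, giving 1−D = 0.8508 (working shown to 4 dp, full precision carried).
Sample 2: N=168, proportions 0.256, 0.0774, 0.119, 0.1726, 0.375, giving 1−D = 0.7439.
Difference = |0.8508 − 0.7439| = 0.1069, i.e. 0.11 to 2 decimal places.

0.11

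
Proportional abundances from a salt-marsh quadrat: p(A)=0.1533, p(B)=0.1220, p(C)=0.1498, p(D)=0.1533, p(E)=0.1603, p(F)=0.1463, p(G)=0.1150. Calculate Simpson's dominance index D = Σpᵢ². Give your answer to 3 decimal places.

D = 0.1533² + 0.122² + 0.1498² + 0.1533² + 0.1603² + 0.1463² + 0.115² = 0.02350 + 0.01488 + 0.02244 + 0.02350 + 0.02570 + 0.02140 + 0.01323 = 0.14465 (working shown to 5 dp, full precision carried).
To 3 decimal places, D = 0.145.

0.145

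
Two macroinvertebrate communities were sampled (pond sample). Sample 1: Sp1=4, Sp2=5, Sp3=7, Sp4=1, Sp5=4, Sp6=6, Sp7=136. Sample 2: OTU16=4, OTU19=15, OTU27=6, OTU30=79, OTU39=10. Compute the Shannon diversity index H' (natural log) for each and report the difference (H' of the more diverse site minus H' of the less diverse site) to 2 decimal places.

Sample 1: N=163, proportions 0.0245, 0.0307, 0.0429, 0.0061, 0.0245, 0.0368, 0.8344, giving H' = 0.7279 (working shown to 4 dp, full precision carried).
Sample 2: N=114, proportions 0.0351, 0.1316, 0.0526, 0.693, 0.0877, giving H' = 1.0070.
Difference = |0.7279 − 1.0070| = 0.2791, i.e. 0.28 to 2 decimal places.

0.28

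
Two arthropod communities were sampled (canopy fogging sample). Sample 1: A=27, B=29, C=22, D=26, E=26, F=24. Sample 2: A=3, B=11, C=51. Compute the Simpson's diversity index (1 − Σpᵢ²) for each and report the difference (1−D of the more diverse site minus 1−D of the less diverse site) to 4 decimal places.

0.4785

Sample 1: N=154, proportions 0.175325, 0.188312, 0.142857, 0.168831, 0.168831, 0.155844, giving 1−D = 0.832096 (working shown to 6 dp, full precision carried).
Sample 2: N=65, proportions 0.046154, 0.169231, 0.784615, giving 1−D = 0.353609.
Difference = |0.832096 − 0.353609| = 0.478487, i.e. 0.4785 to 4 decimal places.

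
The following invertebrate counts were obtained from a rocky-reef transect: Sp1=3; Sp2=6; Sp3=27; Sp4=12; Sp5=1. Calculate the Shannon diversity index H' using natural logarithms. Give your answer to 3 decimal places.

Total N = 3+6+27+12+1 = 49, so the proportions are 0.06122, 0.12245, 0.55102, 0.2449, 0.02041 (working shown to 5 dp, full precision carried).
Each pᵢ ln pᵢ term: 0.06122×(-2.79321)=-0.17101, 0.12245×(-2.10006)=-0.25715, 0.55102×(-0.59598)=-0.32840, 0.2449×(-1.40691)=-0.34455, 0.02041×(-3.89182)=-0.07942.
Sum = -1.18054, so H' = 1.181.

1.181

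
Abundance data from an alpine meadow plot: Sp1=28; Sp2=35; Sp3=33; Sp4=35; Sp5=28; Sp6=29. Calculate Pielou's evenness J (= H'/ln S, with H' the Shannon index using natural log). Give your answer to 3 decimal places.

Total N = 28+35+33+35+28+29 = 188, so the proportions are 0.14894, 0.18617, 0.17553, 0.18617, 0.14894, 0.15426 (working shown to 5 dp, full precision carried).
H' = −Σ pᵢ ln pᵢ = −((-0.28361) + (-0.31297) + (-0.30541) + (-0.31297) + (-0.28361) + (-0.28833)) = 1.78690.
With S = 6 species, ln S = 1.79176, so J = 1.78690/1.79176 = 0.99729, i.e. 0.997 to 3 decimal places.

0.997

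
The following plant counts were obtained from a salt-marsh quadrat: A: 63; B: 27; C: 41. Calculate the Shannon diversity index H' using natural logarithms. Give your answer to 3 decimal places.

1.041

Total N = 63+27+41 = 131, so the proportions are 0.48092, 0.20611, 0.31298 (working shown to 5 dp, full precision carried).
Each pᵢ ln pᵢ term: 0.48092×(-0.73206)=-0.35206, 0.20611×(-1.57936)=-0.32552, 0.31298×(-1.16163)=-0.36356.
Sum = -1.04114, so H' = 1.041.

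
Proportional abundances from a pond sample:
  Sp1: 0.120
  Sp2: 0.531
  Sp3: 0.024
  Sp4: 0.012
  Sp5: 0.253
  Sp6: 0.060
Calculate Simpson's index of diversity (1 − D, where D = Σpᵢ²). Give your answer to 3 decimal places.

0.635

D = 0.12² + 0.531² + 0.024² + 0.012² + 0.253² + 0.06² = 0.01440 + 0.28196 + 0.00058 + 0.00014 + 0.06401 + 0.00360 = 0.36469 (working shown to 5 dp, full precision carried).
So 1 − D = 0.63531, i.e. 0.635 to 3 decimal places.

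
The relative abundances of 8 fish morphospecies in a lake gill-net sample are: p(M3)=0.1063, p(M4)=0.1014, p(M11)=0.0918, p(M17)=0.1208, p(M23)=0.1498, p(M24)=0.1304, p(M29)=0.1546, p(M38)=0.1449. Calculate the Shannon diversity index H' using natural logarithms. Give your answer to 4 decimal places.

2.0635

Each pᵢ ln pᵢ term (working shown to 6 dp, full precision carried): 0.1063×(-2.241490)=-0.238270, 0.1014×(-2.288682)=-0.232072, 0.0918×(-2.388143)=-0.219232, 0.1208×(-2.113619)=-0.255325, 0.1498×(-1.898454)=-0.284388, 0.1304×(-2.037149)=-0.265644, 0.1546×(-1.866914)=-0.288625, 0.1449×(-1.931711)=-0.279905.
Sum = -2.063462, so H' = 2.0635.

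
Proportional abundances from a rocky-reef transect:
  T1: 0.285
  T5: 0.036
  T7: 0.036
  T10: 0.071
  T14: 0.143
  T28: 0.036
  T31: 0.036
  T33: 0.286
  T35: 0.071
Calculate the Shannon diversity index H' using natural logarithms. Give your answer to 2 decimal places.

1.85

Each pᵢ ln pᵢ term (working shown to 4 dp, full precision carried): 0.285×(-1.2553)=-0.3578, 0.036×(-3.3242)=-0.1197, 0.036×(-3.3242)=-0.1197, 0.071×(-2.6451)=-0.1878, 0.143×(-1.9449)=-0.2781, 0.036×(-3.3242)=-0.1197, 0.036×(-3.3242)=-0.1197, 0.286×(-1.2518)=-0.3580, 0.071×(-2.6451)=-0.1878.
Sum = -1.8482, so H' = 1.85.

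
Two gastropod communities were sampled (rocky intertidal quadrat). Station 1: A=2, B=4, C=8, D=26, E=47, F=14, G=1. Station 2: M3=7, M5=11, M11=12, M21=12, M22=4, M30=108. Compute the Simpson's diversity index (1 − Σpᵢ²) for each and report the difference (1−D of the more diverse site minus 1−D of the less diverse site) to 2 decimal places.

Station 1: N=102, proportions 0.0196, 0.0392, 0.0784, 0.2549, 0.4608, 0.1373, 0.0098, giving 1−D = 0.6957 (working shown to 4 dp, full precision carried).
Station 2: N=154, proportions 0.0455, 0.0714, 0.0779, 0.0779, 0.026, 0.7013, giving 1−D = 0.4882.
Difference = |0.6957 − 0.4882| = 0.2075, i.e. 0.21 to 2 decimal places.

0.21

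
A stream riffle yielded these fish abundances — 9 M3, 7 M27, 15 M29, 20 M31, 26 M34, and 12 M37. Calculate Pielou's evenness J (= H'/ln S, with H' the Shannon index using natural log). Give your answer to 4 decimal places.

0.9471

Total N = 9+7+15+20+26+12 = 89, so the proportions are 0.101124, 0.078652, 0.168539, 0.224719, 0.292135, 0.134831 (working shown to 6 dp, full precision carried).
H' = −Σ pᵢ ln pᵢ = −((-0.231716) + (-0.199990) + (-0.300099) + (-0.335484) + (-0.359484) + (-0.270166)) = 1.696938.
With S = 6 species, ln S = 1.791759, so J = 1.696938/1.791759 = 0.947079, i.e. 0.9471 to 4 decimal places.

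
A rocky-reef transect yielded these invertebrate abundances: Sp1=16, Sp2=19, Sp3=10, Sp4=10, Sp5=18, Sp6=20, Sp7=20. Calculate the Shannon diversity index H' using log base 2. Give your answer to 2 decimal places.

2.76

Total N = 16+19+10+10+18+20+20 = 113, so the proportions are 0.1416, 0.1681, 0.0885, 0.0885, 0.1593, 0.177, 0.177 (working shown to 4 dp, full precision carried).
Each pᵢ log₂ pᵢ term: 0.1416×(-2.8202)=-0.3993, 0.1681×(-2.5723)=-0.4325, 0.0885×(-3.4983)=-0.3096, 0.0885×(-3.4983)=-0.3096, 0.1593×(-2.6503)=-0.4222, 0.177×(-2.4983)=-0.4422, 0.177×(-2.4983)=-0.4422.
Sum = -2.7575, so H' = 2.76.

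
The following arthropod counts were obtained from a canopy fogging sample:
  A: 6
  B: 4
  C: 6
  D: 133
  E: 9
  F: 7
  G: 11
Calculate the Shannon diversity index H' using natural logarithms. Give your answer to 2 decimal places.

Total N = 6+4+6+133+9+7+11 = 176, so the proportions are 0.0341, 0.0227, 0.0341, 0.7557, 0.0511, 0.0398, 0.0625 (working shown to 4 dp, full precision carried).
Each pᵢ ln pᵢ term: 0.0341×(-3.3787)=-0.1152, 0.0227×(-3.7842)=-0.0860, 0.0341×(-3.3787)=-0.1152, 0.7557×(-0.2801)=-0.2117, 0.0511×(-2.9733)=-0.1520, 0.0398×(-3.2246)=-0.1283, 0.0625×(-2.7726)=-0.1733.
Sum = -0.9816, so H' = 0.98.

0.98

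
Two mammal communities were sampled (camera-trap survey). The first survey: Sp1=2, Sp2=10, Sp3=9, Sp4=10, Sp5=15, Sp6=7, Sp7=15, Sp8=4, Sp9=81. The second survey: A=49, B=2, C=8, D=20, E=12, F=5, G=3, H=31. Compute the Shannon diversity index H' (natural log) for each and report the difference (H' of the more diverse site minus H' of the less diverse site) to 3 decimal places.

0.057

The first survey: N=153, proportions 0.01307, 0.06536, 0.05882, 0.06536, 0.09804, 0.04575, 0.09804, 0.02614, 0.52941, giving H' = 1.60840 (working shown to 5 dp, full precision carried).
The second survey: N=130, proportions 0.37692, 0.01538, 0.06154, 0.15385, 0.09231, 0.03846, 0.02308, 0.23846, giving H' = 1.66560.
Difference = |1.60840 − 1.66560| = 0.05720, i.e. 0.057 to 3 decimal places.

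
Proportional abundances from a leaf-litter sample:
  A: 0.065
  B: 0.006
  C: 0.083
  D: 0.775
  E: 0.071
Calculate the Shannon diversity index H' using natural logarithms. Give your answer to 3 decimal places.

0.800

Each pᵢ ln pᵢ term (working shown to 5 dp, full precision carried): 0.065×(-2.73337)=-0.17767, 0.006×(-5.11600)=-0.03070, 0.083×(-2.48891)=-0.20658, 0.775×(-0.25489)=-0.19754, 0.071×(-2.64508)=-0.18780.
Sum = -0.80029, so H' = 0.800.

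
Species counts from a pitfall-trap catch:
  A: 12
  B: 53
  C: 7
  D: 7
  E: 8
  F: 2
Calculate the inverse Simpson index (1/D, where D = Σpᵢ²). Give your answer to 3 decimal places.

Total N = 12+53+7+7+8+2 = 89, so the proportions are 0.134831, 0.595506, 0.078652, 0.078652, 0.089888, 0.022472 (working shown to 6 dp, full precision carried).
D = 0.134831² + 0.595506² + 0.078652² + 0.078652² + 0.089888² + 0.022472² = 0.018180 + 0.354627 + 0.006186 + 0.006186 + 0.008080 + 0.000505 = 0.393763.
So 1/D = 2.53960, i.e. 2.540 to 3 decimal places.

2.540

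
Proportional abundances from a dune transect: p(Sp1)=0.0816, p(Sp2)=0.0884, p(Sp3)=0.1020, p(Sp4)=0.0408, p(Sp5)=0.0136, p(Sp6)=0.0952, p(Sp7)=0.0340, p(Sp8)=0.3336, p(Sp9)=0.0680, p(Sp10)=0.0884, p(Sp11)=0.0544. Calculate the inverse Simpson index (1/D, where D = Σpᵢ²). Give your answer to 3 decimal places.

D = 0.0816² + 0.0884² + 0.102² + 0.0408² + 0.0136² + 0.0952² + 0.034² + 0.3336² + 0.068² + 0.0884² + 0.0544² = 0.0066586 + 0.0078146 + 0.0104040 + 0.0016646 + 0.0001850 + 0.0090630 + 0.0011560 + 0.1112890 + 0.0046240 + 0.0078146 + 0.0029594 = 0.1636326 (working shown to 7 dp, full precision carried).
So 1/D = 6.11125, i.e. 6.111 to 3 decimal places.

6.111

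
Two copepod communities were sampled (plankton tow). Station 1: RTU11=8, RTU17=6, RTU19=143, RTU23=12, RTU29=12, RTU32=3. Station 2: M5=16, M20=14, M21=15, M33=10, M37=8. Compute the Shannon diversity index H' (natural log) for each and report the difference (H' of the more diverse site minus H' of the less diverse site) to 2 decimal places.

0.71

Station 1: N=184, proportions 0.0435, 0.0326, 0.7772, 0.0652, 0.0652, 0.0163, giving H' = 0.8671 (working shown to 4 dp, full precision carried).
Station 2: N=63, proportions 0.254, 0.2222, 0.2381, 0.1587, 0.127, giving H' = 1.5782.
Difference = |0.8671 − 1.5782| = 0.7111, i.e. 0.71 to 2 decimal places.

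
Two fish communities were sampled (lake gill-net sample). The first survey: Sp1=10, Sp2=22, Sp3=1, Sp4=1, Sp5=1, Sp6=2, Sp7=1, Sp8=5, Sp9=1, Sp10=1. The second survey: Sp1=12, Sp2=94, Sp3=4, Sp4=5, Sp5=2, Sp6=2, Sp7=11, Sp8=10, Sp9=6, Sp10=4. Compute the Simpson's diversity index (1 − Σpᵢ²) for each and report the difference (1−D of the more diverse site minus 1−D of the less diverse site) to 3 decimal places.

The first survey: N=45, proportions 0.22222, 0.48889, 0.02222, 0.02222, 0.02222, 0.04444, 0.02222, 0.11111, 0.02222, 0.02222, giving 1−D = 0.69432 (working shown to 5 dp, full precision carried).
The second survey: N=150, proportions 0.08, 0.62667, 0.02667, 0.03333, 0.01333, 0.01333, 0.07333, 0.06667, 0.04, 0.02667, giving 1−D = 0.58658.
Difference = |0.69432 − 0.58658| = 0.10774, i.e. 0.108 to 3 decimal places.

0.108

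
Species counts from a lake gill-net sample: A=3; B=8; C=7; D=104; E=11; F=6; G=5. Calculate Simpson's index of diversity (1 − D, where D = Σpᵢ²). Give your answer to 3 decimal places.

0.464

Total N = 3+8+7+104+11+6+5 = 144, so the proportions are 0.02083, 0.05556, 0.04861, 0.72222, 0.07639, 0.04167, 0.03472 (working shown to 5 dp, full precision carried).
D = 0.02083² + 0.05556² + 0.04861² + 0.72222² + 0.07639² + 0.04167² + 0.03472² = 0.00043 + 0.00309 + 0.00236 + 0.52160 + 0.00584 + 0.00174 + 0.00121 = 0.53627.
So 1 − D = 0.46373, i.e. 0.464 to 3 decimal places.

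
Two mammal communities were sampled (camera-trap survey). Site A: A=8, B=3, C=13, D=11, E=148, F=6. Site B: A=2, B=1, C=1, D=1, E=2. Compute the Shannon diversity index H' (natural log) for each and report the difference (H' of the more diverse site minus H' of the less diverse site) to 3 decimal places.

Site A: N=189, proportions 0.042328, 0.015873, 0.068783, 0.058201, 0.783069, 0.031746, giving H' = 0.850263 (working shown to 6 dp, full precision carried).
Site B: N=7, proportions 0.285714, 0.142857, 0.142857, 0.142857, 0.285714, giving H' = 1.549826.
Difference = |0.850263 − 1.549826| = 0.699563, i.e. 0.700 to 3 decimal places.

0.700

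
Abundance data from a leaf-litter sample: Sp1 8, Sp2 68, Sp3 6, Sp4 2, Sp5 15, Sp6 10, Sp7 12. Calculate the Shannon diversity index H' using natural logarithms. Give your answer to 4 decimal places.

Total N = 8+68+6+2+15+10+12 = 121, so the proportions are 0.066116, 0.561983, 0.049587, 0.016529, 0.123967, 0.082645, 0.099174 (working shown to 6 dp, full precision carried).
Each pᵢ ln pᵢ term: 0.066116×(-2.716349)=-0.179593, 0.561983×(-0.576283)=-0.323861, 0.049587×(-3.004031)=-0.148960, 0.016529×(-4.102643)=-0.067812, 0.123967×(-2.087740)=-0.258811, 0.082645×(-2.493205)=-0.206050, 0.099174×(-2.310884)=-0.229179.
Sum = -1.414267, so H' = 1.4143.

1.4143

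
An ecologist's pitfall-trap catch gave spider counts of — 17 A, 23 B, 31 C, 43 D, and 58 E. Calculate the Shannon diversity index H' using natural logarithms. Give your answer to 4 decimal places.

1.5198

Total N = 17+23+31+43+58 = 172, so the proportions are 0.098837, 0.133721, 0.180233, 0.25, 0.337209 (working shown to 6 dp, full precision carried).
Each pᵢ ln pᵢ term: 0.098837×(-2.314281)=-0.228737, 0.133721×(-2.012000)=-0.269047, 0.180233×(-1.713507)=-0.308830, 0.25×(-1.386294)=-0.346574, 0.337209×(-1.087051)=-0.366564.
Sum = -1.519751, so H' = 1.5198.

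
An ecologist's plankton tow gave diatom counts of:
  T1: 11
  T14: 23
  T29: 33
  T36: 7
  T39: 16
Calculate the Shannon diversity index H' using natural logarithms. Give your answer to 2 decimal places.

1.48

Total N = 11+23+33+7+16 = 90, so the proportions are 0.1222, 0.2556, 0.3667, 0.0778, 0.1778 (working shown to 4 dp, full precision carried).
Each pᵢ ln pᵢ term: 0.1222×(-2.1019)=-0.2569, 0.2556×(-1.3643)=-0.3487, 0.3667×(-1.0033)=-0.3679, 0.0778×(-2.5539)=-0.1986, 0.1778×(-1.7272)=-0.3071.
Sum = -1.4791, so H' = 1.48.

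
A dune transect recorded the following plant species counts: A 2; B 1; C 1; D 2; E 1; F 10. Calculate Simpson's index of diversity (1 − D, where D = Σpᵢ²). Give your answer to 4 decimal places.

Total N = 2+1+1+2+1+10 = 17, so the proportions are 0.117647, 0.058824, 0.058824, 0.117647, 0.058824, 0.588235 (working shown to 6 dp, full precision carried).
D = 0.117647² + 0.058824² + 0.058824² + 0.117647² + 0.058824² + 0.588235² = 0.013841 + 0.003460 + 0.003460 + 0.013841 + 0.003460 + 0.346021 = 0.384083.
So 1 − D = 0.615917, i.e. 0.6159 to 4 decimal places.

0.6159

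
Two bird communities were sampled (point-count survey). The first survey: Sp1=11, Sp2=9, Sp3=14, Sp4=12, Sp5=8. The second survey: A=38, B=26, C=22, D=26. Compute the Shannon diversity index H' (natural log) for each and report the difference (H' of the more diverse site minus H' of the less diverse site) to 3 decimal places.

The first survey: N=54, proportions 0.2037, 0.16667, 0.25926, 0.22222, 0.14815, giving H' = 1.58985 (working shown to 5 dp, full precision carried).
The second survey: N=112, proportions 0.33929, 0.23214, 0.19643, 0.23214, giving H' = 1.36446.
Difference = |1.58985 − 1.36446| = 0.22539, i.e. 0.225 to 3 decimal places.

0.225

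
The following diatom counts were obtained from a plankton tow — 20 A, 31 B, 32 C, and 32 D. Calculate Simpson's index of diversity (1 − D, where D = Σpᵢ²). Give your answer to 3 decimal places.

0.742

Total N = 20+31+32+32 = 115, so the proportions are 0.17391, 0.26957, 0.27826, 0.27826 (working shown to 5 dp, full precision carried).
D = 0.17391² + 0.26957² + 0.27826² + 0.27826² = 0.03025 + 0.07267 + 0.07743 + 0.07743 = 0.25777.
So 1 − D = 0.74223, i.e. 0.742 to 3 decimal places.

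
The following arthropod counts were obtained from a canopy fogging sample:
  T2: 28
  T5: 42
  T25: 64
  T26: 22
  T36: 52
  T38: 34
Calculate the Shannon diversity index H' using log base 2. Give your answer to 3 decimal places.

Total N = 28+42+64+22+52+34 = 242, so the proportions are 0.1157, 0.17355, 0.26446, 0.09091, 0.21488, 0.1405 (working shown to 5 dp, full precision carried).
Each pᵢ log₂ pᵢ term: 0.1157×(-3.11151)=-0.36001, 0.17355×(-2.52655)=-0.43849, 0.26446×(-1.91886)=-0.50747, 0.09091×(-3.45943)=-0.31449, 0.21488×(-2.21842)=-0.47669, 0.1405×(-2.83140)=-0.39780.
Sum = -2.49495, so H' = 2.495.

2.495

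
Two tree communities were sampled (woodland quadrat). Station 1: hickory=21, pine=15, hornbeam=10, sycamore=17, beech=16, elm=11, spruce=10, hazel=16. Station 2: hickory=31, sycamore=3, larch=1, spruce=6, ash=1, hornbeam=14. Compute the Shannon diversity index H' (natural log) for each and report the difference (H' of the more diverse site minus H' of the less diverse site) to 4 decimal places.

0.8340

Station 1: N=116, proportions 0.1810345, 0.1293103, 0.0862069, 0.1465517, 0.137931, 0.0948276, 0.0862069, 0.137931, giving H' = 2.0477993 (working shown to 7 dp, full precision carried).
Station 2: N=56, proportions 0.5535714, 0.0535714, 0.0178571, 0.1071429, 0.0178571, 0.25, giving H' = 1.2138017.
Difference = |2.0477993 − 1.2138017| = 0.8339976, i.e. 0.8340 to 4 decimal places.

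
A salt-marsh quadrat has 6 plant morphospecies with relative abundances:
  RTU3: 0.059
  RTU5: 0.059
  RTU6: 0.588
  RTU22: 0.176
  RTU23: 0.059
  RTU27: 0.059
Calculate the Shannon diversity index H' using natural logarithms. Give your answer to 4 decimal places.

1.2859

Each pᵢ ln pᵢ term (working shown to 6 dp, full precision carried): 0.059×(-2.830218)=-0.166983, 0.059×(-2.830218)=-0.166983, 0.588×(-0.531028)=-0.312245, 0.176×(-1.737271)=-0.305760, 0.059×(-2.830218)=-0.166983, 0.059×(-2.830218)=-0.166983.
Sum = -1.285936, so H' = 1.2859.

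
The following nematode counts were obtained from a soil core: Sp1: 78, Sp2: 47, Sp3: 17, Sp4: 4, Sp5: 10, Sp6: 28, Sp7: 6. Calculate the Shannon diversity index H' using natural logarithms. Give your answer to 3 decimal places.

Total N = 78+47+17+4+10+28+6 = 190, so the proportions are 0.41053, 0.24737, 0.08947, 0.02105, 0.05263, 0.14737, 0.03158 (working shown to 5 dp, full precision carried).
Each pᵢ ln pᵢ term: 0.41053×(-0.89032)=-0.36550, 0.24737×(-1.39688)=-0.34554, 0.08947×(-2.41381)=-0.21597, 0.02105×(-3.86073)=-0.08128, 0.05263×(-2.94444)=-0.15497, 0.14737×(-1.91482)=-0.28218, 0.03158×(-3.45526)=-0.10911.
Sum = -1.55456, so H' = 1.555.

1.555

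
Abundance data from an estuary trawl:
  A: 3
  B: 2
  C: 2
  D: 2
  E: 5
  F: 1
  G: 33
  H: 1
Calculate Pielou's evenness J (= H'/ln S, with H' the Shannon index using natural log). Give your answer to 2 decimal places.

0.59

Total N = 3+2+2+2+5+1+33+1 = 49, so the proportions are 0.0612, 0.0408, 0.0408, 0.0408, 0.102, 0.0204, 0.6735, 0.0204 (working shown to 4 dp, full precision carried).
H' = −Σ pᵢ ln pᵢ = −((-0.1710) + (-0.1306) + (-0.1306) + (-0.1306) + (-0.2329) + (-0.0794) + (-0.2662) + (-0.0794)) = 1.2207.
With S = 8 species, ln S = 2.0794, so J = 1.2207/2.0794 = 0.5870, i.e. 0.59 to 2 decimal places.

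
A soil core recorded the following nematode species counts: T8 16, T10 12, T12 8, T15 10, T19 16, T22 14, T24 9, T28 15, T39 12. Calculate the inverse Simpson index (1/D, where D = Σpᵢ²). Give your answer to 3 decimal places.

8.557

Total N = 16+12+8+10+16+14+9+15+12 = 112, so the proportions are 0.1428571, 0.1071429, 0.0714286, 0.0892857, 0.1428571, 0.125, 0.0803571, 0.1339286, 0.1071429 (working shown to 7 dp, full precision carried).
D = 0.1428571² + 0.1071429² + 0.0714286² + 0.0892857² + 0.1428571² + 0.125² + 0.0803571² + 0.1339286² + 0.1071429² = 0.0204082 + 0.0114796 + 0.0051020 + 0.0079719 + 0.0204082 + 0.0156250 + 0.0064573 + 0.0179369 + 0.0114796 = 0.1168686.
So 1/D = 8.55662, i.e. 8.557 to 3 decimal places.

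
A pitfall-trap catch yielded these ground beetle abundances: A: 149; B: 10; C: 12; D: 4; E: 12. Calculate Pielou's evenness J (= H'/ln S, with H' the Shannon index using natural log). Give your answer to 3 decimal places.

Total N = 149+10+12+4+12 = 187, so the proportions are 0.79679, 0.05348, 0.06417, 0.02139, 0.06417 (working shown to 5 dp, full precision carried).
H' = −Σ pᵢ ln pᵢ = −((-0.18100) + (-0.15661) + (-0.17623) + (-0.08224) + (-0.17623)) = 0.77230.
With S = 5 species, ln S = 1.60944, so J = 0.77230/1.60944 = 0.47986, i.e. 0.480 to 3 decimal places.

0.480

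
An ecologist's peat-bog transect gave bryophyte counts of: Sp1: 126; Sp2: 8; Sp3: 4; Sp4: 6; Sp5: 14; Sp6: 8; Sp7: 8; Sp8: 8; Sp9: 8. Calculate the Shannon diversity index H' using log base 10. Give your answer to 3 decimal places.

0.574

Total N = 126+8+4+6+14+8+8+8+8 = 190, so the proportions are 0.66316, 0.04211, 0.02105, 0.03158, 0.07368, 0.04211, 0.04211, 0.04211, 0.04211 (working shown to 5 dp, full precision carried).
Each pᵢ log₁₀ pᵢ term: 0.66316×(-0.17838)=-0.11830, 0.04211×(-1.37566)=-0.05792, 0.02105×(-1.67669)=-0.03530, 0.03158×(-1.50060)=-0.04739, 0.07368×(-1.13263)=-0.08346, 0.04211×(-1.37566)=-0.05792, 0.04211×(-1.37566)=-0.05792, 0.04211×(-1.37566)=-0.05792, 0.04211×(-1.37566)=-0.05792.
Sum = -0.57405, so H' = 0.574.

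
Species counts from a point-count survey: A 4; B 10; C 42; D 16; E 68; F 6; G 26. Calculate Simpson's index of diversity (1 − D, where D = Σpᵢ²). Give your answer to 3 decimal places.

0.747

Total N = 4+10+42+16+68+6+26 = 172, so the proportions are 0.02326, 0.05814, 0.24419, 0.09302, 0.39535, 0.03488, 0.15116 (working shown to 5 dp, full precision carried).
D = 0.02326² + 0.05814² + 0.24419² + 0.09302² + 0.39535² + 0.03488² + 0.15116² = 0.00054 + 0.00338 + 0.05963 + 0.00865 + 0.15630 + 0.00122 + 0.02285 = 0.25257.
So 1 − D = 0.74743, i.e. 0.747 to 3 decimal places.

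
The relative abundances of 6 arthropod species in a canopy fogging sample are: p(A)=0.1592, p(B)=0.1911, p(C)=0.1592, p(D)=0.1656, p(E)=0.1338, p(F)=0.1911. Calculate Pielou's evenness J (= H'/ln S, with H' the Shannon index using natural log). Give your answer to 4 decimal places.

H' = −Σ pᵢ ln pᵢ = −((-0.292545) + (-0.316263) + (-0.292545) + (-0.297779) + (-0.269127) + (-0.316263)) = 1.784520 (working shown to 6 dp, full precision carried).
With S = 6 species, ln S = 1.791759, so J = 1.784520/1.791759 = 0.995960, i.e. 0.9960 to 4 decimal places.

0.9960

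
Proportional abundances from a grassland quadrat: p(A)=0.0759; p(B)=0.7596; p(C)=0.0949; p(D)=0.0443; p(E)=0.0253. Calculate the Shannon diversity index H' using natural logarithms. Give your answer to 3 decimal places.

Each pᵢ ln pᵢ term (working shown to 5 dp, full precision carried): 0.0759×(-2.57834)=-0.19570, 0.7596×(-0.27496)=-0.20886, 0.0949×(-2.35493)=-0.22348, 0.0443×(-3.11677)=-0.13807, 0.0253×(-3.67695)=-0.09303.
Sum = -0.85914, so H' = 0.859.

0.859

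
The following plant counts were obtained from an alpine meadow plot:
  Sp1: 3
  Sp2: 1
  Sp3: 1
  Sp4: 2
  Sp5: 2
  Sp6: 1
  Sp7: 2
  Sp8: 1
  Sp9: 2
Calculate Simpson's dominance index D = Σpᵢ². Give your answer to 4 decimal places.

0.1289

Total N = 3+1+1+2+2+1+2+1+2 = 15, so the proportions are 0.2, 0.066667, 0.066667, 0.133333, 0.133333, 0.066667, 0.133333, 0.066667, 0.133333 (working shown to 6 dp, full precision carried).
D = 0.2² + 0.066667² + 0.066667² + 0.133333² + 0.133333² + 0.066667² + 0.133333² + 0.066667² + 0.133333² = 0.040000 + 0.004444 + 0.004444 + 0.017778 + 0.017778 + 0.004444 + 0.017778 + 0.004444 + 0.017778 = 0.128889.
To 4 decimal places, D = 0.1289.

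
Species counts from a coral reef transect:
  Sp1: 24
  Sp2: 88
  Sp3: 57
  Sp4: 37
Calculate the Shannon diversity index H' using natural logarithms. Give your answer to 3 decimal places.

Total N = 24+88+57+37 = 206, so the proportions are 0.1165, 0.42718, 0.2767, 0.17961 (working shown to 5 dp, full precision carried).
Each pᵢ ln pᵢ term: 0.1165×(-2.14982)=-0.25046, 0.42718×(-0.85054)=-0.36334, 0.2767×(-1.28482)=-0.35551, 0.17961×(-1.71696)=-0.30839.
Sum = -1.27770, so H' = 1.278.

1.278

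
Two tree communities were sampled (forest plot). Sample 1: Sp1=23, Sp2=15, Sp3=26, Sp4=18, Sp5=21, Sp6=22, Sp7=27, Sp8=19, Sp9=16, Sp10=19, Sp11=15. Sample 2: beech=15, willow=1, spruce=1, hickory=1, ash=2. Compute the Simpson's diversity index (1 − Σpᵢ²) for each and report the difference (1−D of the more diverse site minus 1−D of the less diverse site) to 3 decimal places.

0.486

Sample 1: N=221, proportions 0.10407, 0.06787, 0.11765, 0.08145, 0.09502, 0.09955, 0.12217, 0.08597, 0.0724, 0.08597, 0.06787, giving 1−D = 0.90559 (working shown to 5 dp, full precision carried).
Sample 2: N=20, proportions 0.75, 0.05, 0.05, 0.05, 0.1, giving 1−D = 0.42000.
Difference = |0.90559 − 0.42000| = 0.48559, i.e. 0.486 to 3 decimal places.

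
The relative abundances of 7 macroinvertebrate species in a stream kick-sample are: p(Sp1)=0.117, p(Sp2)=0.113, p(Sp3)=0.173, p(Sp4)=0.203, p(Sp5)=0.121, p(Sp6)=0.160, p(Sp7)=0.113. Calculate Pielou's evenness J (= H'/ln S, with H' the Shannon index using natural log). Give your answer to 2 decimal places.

0.99

H' = −Σ pᵢ ln pᵢ = −((-0.2510) + (-0.2464) + (-0.3035) + (-0.3237) + (-0.2555) + (-0.2932) + (-0.2464)) = 1.9198 (working shown to 4 dp, full precision carried).
With S = 7 species, ln S = 1.9459, so J = 1.9198/1.9459 = 0.9866, i.e. 0.99 to 2 decimal places.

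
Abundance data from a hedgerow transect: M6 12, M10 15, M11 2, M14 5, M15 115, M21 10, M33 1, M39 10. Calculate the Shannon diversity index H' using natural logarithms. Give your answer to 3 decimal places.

Total N = 12+15+2+5+115+10+1+10 = 170, so the proportions are 0.07059, 0.08824, 0.01176, 0.02941, 0.67647, 0.05882, 0.00588, 0.05882 (working shown to 5 dp, full precision carried).
Each pᵢ ln pᵢ term: 0.07059×(-2.65089)=-0.18712, 0.08824×(-2.42775)=-0.21421, 0.01176×(-4.44265)=-0.05227, 0.02941×(-3.52636)=-0.10372, 0.67647×(-0.39087)=-0.26441, 0.05882×(-2.83321)=-0.16666, 0.00588×(-5.13580)=-0.03021, 0.05882×(-2.83321)=-0.16666.
Sum = -1.18526, so H' = 1.185.

1.185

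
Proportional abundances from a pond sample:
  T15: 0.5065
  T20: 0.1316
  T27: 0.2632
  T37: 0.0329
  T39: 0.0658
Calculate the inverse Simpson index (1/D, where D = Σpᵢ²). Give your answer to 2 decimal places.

D = 0.5065² + 0.1316² + 0.2632² + 0.0329² + 0.0658² = 0.25654 + 0.01732 + 0.06927 + 0.00108 + 0.00433 = 0.34855 (working shown to 5 dp, full precision carried).
So 1/D = 2.8691, i.e. 2.87 to 2 decimal places.

2.87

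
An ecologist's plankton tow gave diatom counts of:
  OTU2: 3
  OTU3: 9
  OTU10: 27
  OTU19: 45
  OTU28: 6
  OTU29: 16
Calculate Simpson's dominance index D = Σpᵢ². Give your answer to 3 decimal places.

Total N = 3+9+27+45+6+16 = 106, so the proportions are 0.0283, 0.08491, 0.25472, 0.42453, 0.0566, 0.15094 (working shown to 5 dp, full precision carried).
D = 0.0283² + 0.08491² + 0.25472² + 0.42453² + 0.0566² + 0.15094² = 0.00080 + 0.00721 + 0.06488 + 0.18022 + 0.00320 + 0.02278 = 0.27910.
To 3 decimal places, D = 0.279.

0.279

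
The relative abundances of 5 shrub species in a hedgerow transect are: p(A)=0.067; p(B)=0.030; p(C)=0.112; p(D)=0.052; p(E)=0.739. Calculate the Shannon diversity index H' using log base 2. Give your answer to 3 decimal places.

1.311

Each pᵢ log₂ pᵢ term (working shown to 5 dp, full precision carried): 0.067×(-3.89970)=-0.26128, 0.03×(-5.05889)=-0.15177, 0.112×(-3.15843)=-0.35374, 0.052×(-4.26534)=-0.22180, 0.739×(-0.43635)=-0.32247.
Sum = -1.31105, so H' = 1.311.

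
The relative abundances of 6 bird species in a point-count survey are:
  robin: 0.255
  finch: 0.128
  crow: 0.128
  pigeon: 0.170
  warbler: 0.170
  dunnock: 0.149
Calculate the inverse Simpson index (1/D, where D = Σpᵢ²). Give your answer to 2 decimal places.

5.62

D = 0.255² + 0.128² + 0.128² + 0.17² + 0.17² + 0.149² = 0.065025 + 0.016384 + 0.016384 + 0.028900 + 0.028900 + 0.022201 = 0.177794 (working shown to 6 dp, full precision carried).
So 1/D = 5.6245, i.e. 5.62 to 2 decimal places.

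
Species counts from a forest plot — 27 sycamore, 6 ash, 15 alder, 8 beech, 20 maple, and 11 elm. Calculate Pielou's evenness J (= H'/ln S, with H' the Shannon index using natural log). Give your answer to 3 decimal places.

Total N = 27+6+15+8+20+11 = 87, so the proportions are 0.31034, 0.06897, 0.17241, 0.09195, 0.22989, 0.12644 (working shown to 5 dp, full precision carried).
H' = −Σ pᵢ ln pᵢ = −((-0.36313) + (-0.18442) + (-0.30308) + (-0.21945) + (-0.33797) + (-0.26147)) = 1.66952.
With S = 6 species, ln S = 1.79176, so J = 1.66952/1.79176 = 0.93178, i.e. 0.932 to 3 decimal places.

0.932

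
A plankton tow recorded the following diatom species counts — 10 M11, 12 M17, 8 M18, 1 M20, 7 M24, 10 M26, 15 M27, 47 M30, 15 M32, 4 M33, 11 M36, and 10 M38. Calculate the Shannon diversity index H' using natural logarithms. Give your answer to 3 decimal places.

2.189

Total N = 10+12+8+1+7+10+15+47+15+4+11+10 = 150, so the proportions are 0.06667, 0.08, 0.05333, 0.00667, 0.04667, 0.06667, 0.1, 0.31333, 0.1, 0.02667, 0.07333, 0.06667 (working shown to 5 dp, full precision carried).
Each pᵢ ln pᵢ term: 0.06667×(-2.70805)=-0.18054, 0.08×(-2.52573)=-0.20206, 0.05333×(-2.93119)=-0.15633, 0.00667×(-5.01064)=-0.03340, 0.04667×(-3.06473)=-0.14302, 0.06667×(-2.70805)=-0.18054, 0.1×(-2.30259)=-0.23026, 0.31333×(-1.16049)=-0.36362, 0.1×(-2.30259)=-0.23026, 0.02667×(-3.62434)=-0.09665, 0.07333×(-2.61274)=-0.19160, 0.06667×(-2.70805)=-0.18054.
Sum = -2.18881, so H' = 2.189.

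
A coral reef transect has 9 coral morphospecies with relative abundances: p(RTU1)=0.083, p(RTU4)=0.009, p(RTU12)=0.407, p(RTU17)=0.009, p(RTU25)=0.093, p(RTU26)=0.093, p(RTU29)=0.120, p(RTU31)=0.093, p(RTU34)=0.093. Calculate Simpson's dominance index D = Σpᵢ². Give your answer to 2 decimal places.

0.22

D = 0.083² + 0.009² + 0.407² + 0.009² + 0.093² + 0.093² + 0.12² + 0.093² + 0.093² = 0.0069 + 0.0001 + 0.1656 + 0.0001 + 0.0086 + 0.0086 + 0.0144 + 0.0086 + 0.0086 = 0.2217 (working shown to 4 dp, full precision carried).
To 2 decimal places, D = 0.22.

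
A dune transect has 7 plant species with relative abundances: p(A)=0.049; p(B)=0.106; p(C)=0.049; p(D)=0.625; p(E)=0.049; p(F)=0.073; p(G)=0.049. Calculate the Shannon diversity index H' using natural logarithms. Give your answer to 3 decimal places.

1.314

Each pᵢ ln pᵢ term (working shown to 5 dp, full precision carried): 0.049×(-3.01593)=-0.14778, 0.106×(-2.24432)=-0.23790, 0.049×(-3.01593)=-0.14778, 0.625×(-0.47000)=-0.29375, 0.049×(-3.01593)=-0.14778, 0.073×(-2.61730)=-0.19106, 0.049×(-3.01593)=-0.14778.
Sum = -1.31384, so H' = 1.314.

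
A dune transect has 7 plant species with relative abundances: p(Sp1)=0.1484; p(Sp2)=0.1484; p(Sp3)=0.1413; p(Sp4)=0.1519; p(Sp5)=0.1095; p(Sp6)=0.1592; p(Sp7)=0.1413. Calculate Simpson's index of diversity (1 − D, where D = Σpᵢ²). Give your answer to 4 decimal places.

D = 0.1484² + 0.1484² + 0.1413² + 0.1519² + 0.1095² + 0.1592² + 0.1413² = 0.022023 + 0.022023 + 0.019966 + 0.023074 + 0.011990 + 0.025345 + 0.019966 = 0.144385 (working shown to 6 dp, full precision carried).
So 1 − D = 0.855615, i.e. 0.8556 to 4 decimal places.

0.8556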